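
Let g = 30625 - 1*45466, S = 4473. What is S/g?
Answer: -497/1649 ≈ -0.30139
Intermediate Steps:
g = -14841 (g = 30625 - 45466 = -14841)
S/g = 4473/(-14841) = 4473*(-1/14841) = -497/1649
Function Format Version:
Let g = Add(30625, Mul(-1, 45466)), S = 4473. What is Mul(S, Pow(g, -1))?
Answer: Rational(-497, 1649) ≈ -0.30139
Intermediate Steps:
g = -14841 (g = Add(30625, -45466) = -14841)
Mul(S, Pow(g, -1)) = Mul(4473, Pow(-14841, -1)) = Mul(4473, Rational(-1, 14841)) = Rational(-497, 1649)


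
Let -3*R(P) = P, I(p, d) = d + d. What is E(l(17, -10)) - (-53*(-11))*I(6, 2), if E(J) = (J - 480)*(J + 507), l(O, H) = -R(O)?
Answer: -2209562/9 ≈ -2.4551e+5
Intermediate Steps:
I(p, d) = 2*d
R(P) = -P/3
l(O, H) = O/3 (l(O, H) = -(-1)*O/3 = O/3)
E(J) = (-480 + J)*(507 + J)
E(l(17, -10)) - (-53*(-11))*I(6, 2) = (-243360 + ((⅓)*17)² + 27*((⅓)*17)) - (-53*(-11))*2*2 = (-243360 + (17/3)² + 27*(17/3)) - 583*4 = (-243360 + 289/9 + 153) - 1*2332 = -2188574/9 - 2332 = -2209562/9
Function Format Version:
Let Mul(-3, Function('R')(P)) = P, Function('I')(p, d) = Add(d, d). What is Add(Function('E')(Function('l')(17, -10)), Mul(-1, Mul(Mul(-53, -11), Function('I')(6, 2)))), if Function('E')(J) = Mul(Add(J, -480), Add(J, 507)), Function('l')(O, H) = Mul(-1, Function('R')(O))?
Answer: Rational(-2209562, 9) ≈ -2.4551e+5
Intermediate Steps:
Function('I')(p, d) = Mul(2, d)
Function('R')(P) = Mul(Rational(-1, 3), P)
Function('l')(O, H) = Mul(Rational(1, 3), O) (Function('l')(O, H) = Mul(-1, Mul(Rational(-1, 3), O)) = Mul(Rational(1, 3), O))
Function('E')(J) = Mul(Add(-480, J), Add(507, J))
Add(Function('E')(Function('l')(17, -10)), Mul(-1, Mul(Mul(-53, -11), Function('I')(6, 2)))) = Add(Add(-243360, Pow(Mul(Rational(1, 3), 17), 2), Mul(27, Mul(Rational(1, 3), 17))), Mul(-1, Mul(Mul(-53, -11), Mul(2, 2)))) = Add(Add(-243360, Pow(Rational(17, 3), 2), Mul(27, Rational(17, 3))), Mul(-1, Mul(583, 4))) = Add(Add(-243360, Rational(289, 9), 153), Mul(-1, 2332)) = Add(Rational(-2188574, 9), -2332) = Rational(-2209562, 9)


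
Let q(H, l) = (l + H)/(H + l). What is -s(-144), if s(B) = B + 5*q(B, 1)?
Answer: 139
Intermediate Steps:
q(H, l) = 1 (q(H, l) = (H + l)/(H + l) = 1)
s(B) = 5 + B (s(B) = B + 5*1 = B + 5 = 5 + B)
-s(-144) = -(5 - 144) = -1*(-139) = 139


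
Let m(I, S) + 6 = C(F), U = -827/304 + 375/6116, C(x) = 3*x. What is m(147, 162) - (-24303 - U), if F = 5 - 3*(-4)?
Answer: 11316103985/464816 ≈ 24345.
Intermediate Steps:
F = 17 (F = 5 + 12 = 17)
U = -1235983/464816 (U = -827*1/304 + 375*(1/6116) = -827/304 + 375/6116 = -1235983/464816 ≈ -2.6591)
m(I, S) = 45 (m(I, S) = -6 + 3*17 = -6 + 51 = 45)
m(147, 162) - (-24303 - U) = 45 - (-24303 - 1*(-1235983/464816)) = 45 - (-24303 + 1235983/464816) = 45 - 1*(-11295187265/464816) = 45 + 11295187265/464816 = 11316103985/464816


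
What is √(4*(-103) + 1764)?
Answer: 26*√2 ≈ 36.770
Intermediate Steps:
√(4*(-103) + 1764) = √(-412 + 1764) = √1352 = 26*√2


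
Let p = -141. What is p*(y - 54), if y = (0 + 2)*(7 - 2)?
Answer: 6204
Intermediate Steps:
y = 10 (y = 2*5 = 10)
p*(y - 54) = -141*(10 - 54) = -141*(-44) = 6204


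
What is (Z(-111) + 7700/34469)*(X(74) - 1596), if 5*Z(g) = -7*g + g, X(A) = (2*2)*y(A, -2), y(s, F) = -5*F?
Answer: -35779992824/172345 ≈ -2.0761e+5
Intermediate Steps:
X(A) = 40 (X(A) = (2*2)*(-5*(-2)) = 4*10 = 40)
Z(g) = -6*g/5 (Z(g) = (-7*g + g)/5 = (-6*g)/5 = -6*g/5)
(Z(-111) + 7700/34469)*(X(74) - 1596) = (-6/5*(-111) + 7700/34469)*(40 - 1596) = (666/5 + 7700*(1/34469))*(-1556) = (666/5 + 7700/34469)*(-1556) = (22994854/172345)*(-1556) = -35779992824/172345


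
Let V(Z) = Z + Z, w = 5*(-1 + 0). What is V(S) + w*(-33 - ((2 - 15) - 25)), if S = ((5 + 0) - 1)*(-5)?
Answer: -65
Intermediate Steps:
S = -20 (S = (5 - 1)*(-5) = 4*(-5) = -20)
w = -5 (w = 5*(-1) = -5)
V(Z) = 2*Z
V(S) + w*(-33 - ((2 - 15) - 25)) = 2*(-20) - 5*(-33 - ((2 - 15) - 25)) = -40 - 5*(-33 - (-13 - 25)) = -40 - 5*(-33 - 1*(-38)) = -40 - 5*(-33 + 38) = -40 - 5*5 = -40 - 25 = -65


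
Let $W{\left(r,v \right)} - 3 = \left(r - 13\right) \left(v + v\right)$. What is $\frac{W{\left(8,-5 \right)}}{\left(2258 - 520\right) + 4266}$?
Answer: $\frac{53}{6004} \approx 0.0088274$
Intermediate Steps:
$W{\left(r,v \right)} = 3 + 2 v \left(-13 + r\right)$ ($W{\left(r,v \right)} = 3 + \left(r - 13\right) \left(v + v\right) = 3 + \left(-13 + r\right) 2 v = 3 + 2 v \left(-13 + r\right)$)
$\frac{W{\left(8,-5 \right)}}{\left(2258 - 520\right) + 4266} = \frac{3 - -130 + 2 \cdot 8 \left(-5\right)}{\left(2258 - 520\right) + 4266} = \frac{3 + 130 - 80}{1738 + 4266} = \frac{1}{6004} \cdot 53 = \frac{53}{6004}$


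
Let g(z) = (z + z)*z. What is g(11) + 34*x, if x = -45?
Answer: -1288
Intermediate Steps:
g(z) = 2*z² (g(z) = (2*z)*z = 2*z²)
g(11) + 34*x = 2*11² + 34*(-45) = 2*121 - 1530 = 242 - 1530 = -1288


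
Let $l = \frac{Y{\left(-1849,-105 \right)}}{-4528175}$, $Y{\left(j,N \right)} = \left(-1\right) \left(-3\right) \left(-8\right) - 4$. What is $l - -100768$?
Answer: $\frac{456295138428}{4528175} \approx 1.0077 \cdot 10^{5}$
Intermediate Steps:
$Y{\left(j,N \right)} = -28$ ($Y{\left(j,N \right)} = 3 \left(-8\right) - 4 = -24 - 4 = -28$)
$l = \frac{28}{4528175}$ ($l = - \frac{28}{-4528175} = \left(-28\right) \left(- \frac{1}{4528175}\right) = \frac{28}{4528175} \approx 6.1835 \cdot 10^{-6}$)
$l - -100768 = \frac{28}{4528175} - -100768 = \frac{28}{4528175} + 100768 = \frac{456295138428}{4528175}$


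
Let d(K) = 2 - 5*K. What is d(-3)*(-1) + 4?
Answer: -13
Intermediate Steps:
d(-3)*(-1) + 4 = (2 - 5*(-3))*(-1) + 4 = (2 + 15)*(-1) + 4 = 17*(-1) + 4 = -17 + 4 = -13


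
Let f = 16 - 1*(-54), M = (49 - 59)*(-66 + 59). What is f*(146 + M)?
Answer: 15120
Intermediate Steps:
M = 70 (M = -10*(-7) = 70)
f = 70 (f = 16 + 54 = 70)
f*(146 + M) = 70*(146 + 70) = 70*216 = 15120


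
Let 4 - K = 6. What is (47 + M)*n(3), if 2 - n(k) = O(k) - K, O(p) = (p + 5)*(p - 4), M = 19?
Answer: 528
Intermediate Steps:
O(p) = (-4 + p)*(5 + p) (O(p) = (5 + p)*(-4 + p) = (-4 + p)*(5 + p))
K = -2 (K = 4 - 1*6 = 4 - 6 = -2)
n(k) = 20 - k - k² (n(k) = 2 - ((-20 + k + k²) - 1*(-2)) = 2 - ((-20 + k + k²) + 2) = 2 - (-18 + k + k²) = 2 + (18 - k - k²) = 20 - k - k²)
(47 + M)*n(3) = (47 + 19)*(20 - 1*3 - 1*3²) = 66*(20 - 3 - 1*9) = 66*(20 - 3 - 9) = 66*8 = 528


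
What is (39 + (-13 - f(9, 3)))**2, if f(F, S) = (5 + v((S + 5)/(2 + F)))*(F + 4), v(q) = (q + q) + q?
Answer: 549081/121 ≈ 4537.9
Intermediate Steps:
v(q) = 3*q (v(q) = 2*q + q = 3*q)
f(F, S) = (4 + F)*(5 + 3*(5 + S)/(2 + F)) (f(F, S) = (5 + 3*((S + 5)/(2 + F)))*(F + 4) = (5 + 3*((5 + S)/(2 + F)))*(4 + F) = (5 + 3*(5 + S)/(2 + F))*(4 + F) = (4 + F)*(5 + 3*(5 + S)/(2 + F)))
(39 + (-13 - f(9, 3)))**2 = (39 + (-13 - (100 + 5*9**2 + 12*3 + 45*9 + 3*9*3)/(2 + 9)))**2 = (39 + (-13 - (100 + 5*81 + 36 + 405 + 81)/11))**2 = (39 + (-13 - (100 + 405 + 36 + 405 + 81)/11))**2 = (39 + (-13 - 1027/11))**2 = (39 - 1170/11)**2 = (-741/11)**2 = 549081/121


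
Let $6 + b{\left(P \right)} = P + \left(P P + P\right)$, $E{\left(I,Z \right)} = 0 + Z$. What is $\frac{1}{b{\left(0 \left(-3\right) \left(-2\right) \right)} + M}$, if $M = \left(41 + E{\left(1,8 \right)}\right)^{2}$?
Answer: $\frac{1}{2395} \approx 0.00041754$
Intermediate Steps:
$E{\left(I,Z \right)} = Z$
$M = 2401$ ($M = \left(41 + 8\right)^{2} = 49^{2} = 2401$)
$b{\left(P \right)} = -6 + P^{2} + 2 P$ ($b{\left(P \right)} = -6 + \left(P + \left(P P + P\right)\right) = -6 + \left(P + \left(P^{2} + P\right)\right) = -6 + \left(P + \left(P + P^{2}\right)\right) = -6 + \left(P^{2} + 2 P\right) = -6 + P^{2} + 2 P$)
$\frac{1}{b{\left(0 \left(-3\right) \left(-2\right) \right)} + M} = \frac{1}{\left(-6 + \left(0 \left(-3\right) \left(-2\right)\right)^{2} + 2 \cdot 0 \left(-3\right) \left(-2\right)\right) + 2401} = \frac{1}{\left(-6 + \left(0 \left(-2\right)\right)^{2} + 2 \cdot 0 \left(-2\right)\right) + 2401} = \frac{1}{\left(-6 + 0^{2} + 2 \cdot 0\right) + 2401} = \frac{1}{\left(-6 + 0 + 0\right) + 2401} = \frac{1}{-6 + 2401} = \frac{1}{2395}$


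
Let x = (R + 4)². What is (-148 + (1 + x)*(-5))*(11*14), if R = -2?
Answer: -26642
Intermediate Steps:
x = 4 (x = (-2 + 4)² = 2² = 4)
(-148 + (1 + x)*(-5))*(11*14) = (-148 + (1 + 4)*(-5))*(11*14) = (-148 + 5*(-5))*154 = (-148 - 25)*154 = -173*154 = -26642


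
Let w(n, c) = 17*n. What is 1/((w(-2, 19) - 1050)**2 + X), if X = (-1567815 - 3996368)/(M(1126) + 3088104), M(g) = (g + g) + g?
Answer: 3091482/3632658908809 ≈ 8.5102e-7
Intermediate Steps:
M(g) = 3*g (M(g) = 2*g + g = 3*g)
X = -5564183/3091482 (X = (-1567815 - 3996368)/(3*1126 + 3088104) = -5564183/(3378 + 3088104) = -5564183/3091482 ≈ -1.7998)
1/((w(-2, 19) - 1050)**2 + X) = 1/((17*(-2) - 1050)**2 - 5564183/3091482) = 1/((-34 - 1050)**2 - 5564183/3091482) = 1/((-1084)**2 - 5564183/3091482) = 1/(1175056 - 5564183/3091482) = 1/(3632658908809/3091482) = 3091482/3632658908809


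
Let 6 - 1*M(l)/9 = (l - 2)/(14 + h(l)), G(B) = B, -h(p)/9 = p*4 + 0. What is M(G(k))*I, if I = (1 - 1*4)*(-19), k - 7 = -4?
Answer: 289845/94 ≈ 3083.5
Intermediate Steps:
h(p) = -36*p (h(p) = -9*(p*4 + 0) = -9*(4*p + 0) = -36*p)
k = 3 (k = 7 - 4 = 3)
I = 57 (I = (1 - 4)*(-19) = -3*(-19) = 57)
M(l) = 54 - 9*(-2 + l)/(14 - 36*l) (M(l) = 54 - 9*(l - 2)/(14 - 36*l) = 54 - 9*(-2 + l)/(14 - 36*l))
M(G(k))*I = (9*(-86 + 217*3)/(2*(-7 + 18*3)))*57 = (9*(-86 + 651)/(2*(-7 + 54)))*57 = ((9/2)*565/47)*57 = ((9/2)*(1/47)*565)*57 = (5085/94)*57 = 289845/94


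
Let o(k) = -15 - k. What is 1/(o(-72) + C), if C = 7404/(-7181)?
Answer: 7181/401913 ≈ 0.017867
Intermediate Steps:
C = -7404/7181 (C = 7404*(-1/7181) = -7404/7181 ≈ -1.0311)
1/(o(-72) + C) = 1/((-15 - 1*(-72)) - 7404/7181) = 1/((-15 + 72) - 7404/7181) = 1/(57 - 7404/7181) = 1/(401913/7181) = 7181/401913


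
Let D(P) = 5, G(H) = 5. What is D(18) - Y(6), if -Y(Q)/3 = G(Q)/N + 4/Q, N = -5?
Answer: 4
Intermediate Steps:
Y(Q) = 3 - 12/Q (Y(Q) = -3*(5/(-5) + 4/Q) = -3*(5*(-1/5) + 4/Q) = -3*(-1 + 4/Q) = 3 - 12/Q)
D(18) - Y(6) = 5 - (3 - 12/6) = 5 - (3 - 12*1/6) = 5 - (3 - 2) = 5 - 1*1 = 5 - 1 = 4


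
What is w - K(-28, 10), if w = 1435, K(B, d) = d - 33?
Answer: 1458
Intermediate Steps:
K(B, d) = -33 + d
w - K(-28, 10) = 1435 - (-33 + 10) = 1435 - 1*(-23) = 1435 + 23 = 1458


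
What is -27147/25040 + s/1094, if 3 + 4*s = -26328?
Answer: -97265439/13696880 ≈ -7.1013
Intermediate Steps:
s = -26331/4 (s = -¾ + (¼)*(-26328) = -¾ - 6582 = -26331/4 ≈ -6582.8)
-27147/25040 + s/1094 = -27147/25040 - 26331/4/1094 = -27147*1/25040 - 26331/4*1/1094 = -27147/25040 - 26331/4376 = -97265439/13696880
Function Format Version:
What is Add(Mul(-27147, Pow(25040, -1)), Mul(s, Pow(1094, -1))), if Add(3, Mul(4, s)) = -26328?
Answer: Rational(-97265439, 13696880) ≈ -7.1013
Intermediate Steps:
s = Rational(-26331, 4) (s = Add(Rational(-3, 4), Mul(Rational(1, 4), -26328)) = Add(Rational(-3, 4), -6582) = Rational(-26331, 4) ≈ -6582.8)
Add(Mul(-27147, Pow(25040, -1)), Mul(s, Pow(1094, -1))) = Add(Mul(-27147, Pow(25040, -1)), Mul(Rational(-26331, 4), Pow(1094, -1))) = Add(Mul(-27147, Rational(1, 25040)), Mul(Rational(-26331, 4), Rational(1, 1094))) = Add(Rational(-27147, 25040), Rational(-26331, 4376)) = Rational(-97265439, 13696880)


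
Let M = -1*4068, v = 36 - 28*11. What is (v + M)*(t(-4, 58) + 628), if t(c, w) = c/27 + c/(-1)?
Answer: -74040400/27 ≈ -2.7422e+6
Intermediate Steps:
v = -272 (v = 36 - 308 = -272)
M = -4068
t(c, w) = -26*c/27 (t(c, w) = c*(1/27) + c*(-1) = c/27 - c = -26*c/27)
(v + M)*(t(-4, 58) + 628) = (-272 - 4068)*(-26/27*(-4) + 628) = -4340*(104/27 + 628) = -4340*17060/27 = -74040400/27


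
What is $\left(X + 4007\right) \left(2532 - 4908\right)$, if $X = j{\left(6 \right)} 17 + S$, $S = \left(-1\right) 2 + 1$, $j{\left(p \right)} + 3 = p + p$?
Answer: $-9881784$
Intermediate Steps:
$j{\left(p \right)} = -3 + 2 p$ ($j{\left(p \right)} = -3 + \left(p + p\right) = -3 + 2 p$)
$S = -1$ ($S = -2 + 1 = -1$)
$X = 152$ ($X = \left(-3 + 2 \cdot 6\right) 17 - 1 = \left(-3 + 12\right) 17 - 1 = 9 \cdot 17 - 1 = 153 - 1 = 152$)
$\left(X + 4007\right) \left(2532 - 4908\right) = \left(152 + 4007\right) \left(2532 - 4908\right) = 4159 \left(-2376\right) = -9881784$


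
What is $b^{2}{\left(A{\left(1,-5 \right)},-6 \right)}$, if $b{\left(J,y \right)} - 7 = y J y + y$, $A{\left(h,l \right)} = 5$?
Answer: $32761$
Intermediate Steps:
$b{\left(J,y \right)} = 7 + y + J y^{2}$ ($b{\left(J,y \right)} = 7 + \left(y J y + y\right) = 7 + \left(J y y + y\right) = 7 + \left(J y^{2} + y\right) = 7 + \left(y + J y^{2}\right) = 7 + y + J y^{2}$)
$b^{2}{\left(A{\left(1,-5 \right)},-6 \right)} = \left(7 - 6 + 5 \left(-6\right)^{2}\right)^{2} = \left(7 - 6 + 5 \cdot 36\right)^{2} = \left(7 - 6 + 180\right)^{2} = 181^{2} = 32761$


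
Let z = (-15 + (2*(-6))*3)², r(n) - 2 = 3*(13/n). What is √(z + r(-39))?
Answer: √2602 ≈ 51.010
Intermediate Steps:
r(n) = 2 + 39/n (r(n) = 2 + 3*(13/n) = 2 + 39/n)
z = 2601 (z = (-15 - 12*3)² = (-15 - 36)² = (-51)² = 2601)
√(z + r(-39)) = √(2601 + (2 + 39/(-39))) = √(2601 + (2 + 39*(-1/39))) = √(2601 + (2 - 1)) = √(2601 + 1) = √2602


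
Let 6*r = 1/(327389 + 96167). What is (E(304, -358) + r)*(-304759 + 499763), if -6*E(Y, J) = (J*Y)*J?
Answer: -268171578891570395/211778 ≈ -1.2663e+12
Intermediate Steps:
E(Y, J) = -Y*J²/6 (E(Y, J) = -J*Y*J/6 = -Y*J²/6)
r = 1/2541336 (r = 1/(6*(327389 + 96167)) = (⅙)/423556 = (⅙)*(1/423556) = 1/2541336 ≈ 3.9349e-7)
(E(304, -358) + r)*(-304759 + 499763) = (-⅙*304*(-358)² + 1/2541336)*(-304759 + 499763) = (-⅙*304*128164 + 1/2541336)*195004 = (-19480928/3 + 1/2541336)*195004 = -5500842626645/847112*195004 = -268171578891570395/211778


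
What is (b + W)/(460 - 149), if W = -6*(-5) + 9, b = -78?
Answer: -39/311 ≈ -0.12540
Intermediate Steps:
W = 39 (W = 30 + 9 = 39)
(b + W)/(460 - 149) = (-78 + 39)/(460 - 149) = -39/311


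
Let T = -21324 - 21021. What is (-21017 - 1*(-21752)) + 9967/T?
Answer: 31113608/42345 ≈ 734.76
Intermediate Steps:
T = -42345
(-21017 - 1*(-21752)) + 9967/T = (-21017 - 1*(-21752)) + 9967/(-42345) = (-21017 + 21752) + 9967*(-1/42345) = 735 - 9967/42345 = 31113608/42345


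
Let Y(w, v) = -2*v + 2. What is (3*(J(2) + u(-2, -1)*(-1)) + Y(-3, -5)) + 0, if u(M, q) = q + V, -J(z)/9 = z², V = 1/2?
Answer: -189/2 ≈ -94.500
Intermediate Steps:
V = ½ ≈ 0.50000
J(z) = -9*z²
Y(w, v) = 2 - 2*v
u(M, q) = ½ + q (u(M, q) = q + ½ = ½ + q)
(3*(J(2) + u(-2, -1)*(-1)) + Y(-3, -5)) + 0 = (3*(-9*2² + (½ - 1)*(-1)) + (2 - 2*(-5))) + 0 = (3*(-9*4 - ½*(-1)) + (2 + 10)) + 0 = (3*(-36 + ½) + 12) + 0 = (3*(-71/2) + 12) + 0 = (-213/2 + 12) + 0 = -189/2 + 0 = -189/2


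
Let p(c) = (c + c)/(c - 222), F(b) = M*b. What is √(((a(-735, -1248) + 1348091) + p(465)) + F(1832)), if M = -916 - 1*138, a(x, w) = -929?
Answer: 16*I*√184706/9 ≈ 764.04*I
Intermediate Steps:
M = -1054 (M = -916 - 138 = -1054)
F(b) = -1054*b
p(c) = 2*c/(-222 + c) (p(c) = (2*c)/(-222 + c) = 2*c/(-222 + c))
√(((a(-735, -1248) + 1348091) + p(465)) + F(1832)) = √(((-929 + 1348091) + 2*465/(-222 + 465)) - 1054*1832) = √((1347162 + 2*465/243) - 1930928) = √((1347162 + 2*465*(1/243)) - 1930928) = √((1347162 + 310/81) - 1930928) = √(109120432/81 - 1930928) = √(-47284736/81) = 16*I*√184706/9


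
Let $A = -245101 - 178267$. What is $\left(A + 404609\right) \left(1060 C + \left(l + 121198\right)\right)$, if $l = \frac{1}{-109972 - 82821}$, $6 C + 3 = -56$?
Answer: $- \frac{400628090029037}{192793} \approx -2.078 \cdot 10^{9}$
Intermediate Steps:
$C = - \frac{59}{6}$ ($C = - \frac{1}{2} + \frac{1}{6} \left(-56\right) = - \frac{1}{2} - \frac{28}{3} = - \frac{59}{6} \approx -9.8333$)
$l = - \frac{1}{192793}$ ($l = \frac{1}{-192793} = - \frac{1}{192793} \approx -5.1869 \cdot 10^{-6}$)
$A = -423368$
$\left(A + 404609\right) \left(1060 C + \left(l + 121198\right)\right) = \left(-423368 + 404609\right) \left(1060 \left(- \frac{59}{6}\right) + \left(- \frac{1}{192793} + 121198\right)\right) = - 18759 \left(- \frac{31270}{3} + \frac{23366126013}{192793}\right) = \left(-18759\right) \frac{64069740929}{578379} = - \frac{400628090029037}{192793}$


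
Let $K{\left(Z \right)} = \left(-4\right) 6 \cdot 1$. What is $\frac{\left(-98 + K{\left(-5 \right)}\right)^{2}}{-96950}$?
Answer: $- \frac{7442}{48475} \approx -0.15352$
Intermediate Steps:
$K{\left(Z \right)} = -24$ ($K{\left(Z \right)} = \left(-24\right) 1 = -24$)
$\frac{\left(-98 + K{\left(-5 \right)}\right)^{2}}{-96950} = \frac{\left(-98 - 24\right)^{2}}{-96950} = \left(-122\right)^{2} \left(- \frac{1}{96950}\right) = 14884 \left(- \frac{1}{96950}\right) = - \frac{7442}{48475}$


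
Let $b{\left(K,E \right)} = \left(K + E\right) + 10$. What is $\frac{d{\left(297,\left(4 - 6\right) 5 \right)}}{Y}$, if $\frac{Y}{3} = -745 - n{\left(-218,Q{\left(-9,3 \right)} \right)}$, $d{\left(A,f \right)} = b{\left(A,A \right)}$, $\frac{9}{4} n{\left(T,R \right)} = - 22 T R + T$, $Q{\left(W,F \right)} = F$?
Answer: $- \frac{1812}{63385} \approx -0.028587$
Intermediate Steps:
$n{\left(T,R \right)} = \frac{4 T}{9} - \frac{88 R T}{9}$ ($n{\left(T,R \right)} = \frac{4 \left(- 22 T R + T\right)}{9} = \frac{4 \left(- 22 R T + T\right)}{9} = \frac{4 \left(T - 22 R T\right)}{9} = \frac{4 T}{9} - \frac{88 R T}{9}$)
$b{\left(K,E \right)} = 10 + E + K$ ($b{\left(K,E \right)} = \left(E + K\right) + 10 = 10 + E + K$)
$d{\left(A,f \right)} = 10 + 2 A$ ($d{\left(A,f \right)} = 10 + A + A = 10 + 2 A$)
$Y = - \frac{63385}{3}$ ($Y = 3 \left(-745 - \frac{4}{9} \left(-218\right) \left(1 - 66\right)\right) = 3 \left(-745 - \frac{4}{9} \left(-218\right) \left(-65\right)\right) = 3 \left(-745 - \frac{56680}{9}\right) = 3 \left(- \frac{63385}{9}\right) = - \frac{63385}{3} \approx -21128.0$)
$\frac{d{\left(297,\left(4 - 6\right) 5 \right)}}{Y} = \frac{10 + 2 \cdot 297}{- \frac{63385}{3}} = \left(10 + 594\right) \left(- \frac{3}{63385}\right) = 604 \left(- \frac{3}{63385}\right) = - \frac{1812}{63385}$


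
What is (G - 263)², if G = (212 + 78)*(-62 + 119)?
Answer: 264615289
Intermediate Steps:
G = 16530 (G = 290*57 = 16530)
(G - 263)² = (16530 - 263)² = 16267² = 264615289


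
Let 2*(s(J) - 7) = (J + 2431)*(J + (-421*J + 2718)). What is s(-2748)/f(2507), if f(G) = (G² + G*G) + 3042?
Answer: -45841289/3143285 ≈ -14.584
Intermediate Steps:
f(G) = 3042 + 2*G² (f(G) = (G² + G²) + 3042 = 2*G² + 3042 = 3042 + 2*G²)
s(J) = 7 + (2431 + J)*(2718 - 420*J)/2 (s(J) = 7 + ((J + 2431)*(J + (-421*J + 2718)))/2 = 7 + ((2431 + J)*(J + (2718 - 421*J)))/2 = 7 + ((2431 + J)*(2718 - 420*J))/2 = 7 + (2431 + J)*(2718 - 420*J)/2)
s(-2748)/f(2507) = (3303736 - 509151*(-2748) - 210*(-2748)²)/(3042 + 2*2507²) = (3303736 + 1399146948 - 210*7551504)/(3042 + 2*6285049) = (3303736 + 1399146948 - 1585815840)/(3042 + 12570098) = -183365156/12573140 = -183365156*1/12573140 = -45841289/3143285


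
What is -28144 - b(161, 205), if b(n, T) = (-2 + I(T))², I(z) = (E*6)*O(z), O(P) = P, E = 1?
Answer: -1536128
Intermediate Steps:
I(z) = 6*z (I(z) = (1*6)*z = 6*z)
b(n, T) = (-2 + 6*T)²
-28144 - b(161, 205) = -28144 - 4*(-1 + 3*205)² = -28144 - 4*(-1 + 615)² = -28144 - 4*614² = -28144 - 4*376996 = -28144 - 1*1507984 = -28144 - 1507984 = -1536128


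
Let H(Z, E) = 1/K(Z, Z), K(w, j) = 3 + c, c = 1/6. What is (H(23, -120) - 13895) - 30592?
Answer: -845247/19 ≈ -44487.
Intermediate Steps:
c = ⅙ ≈ 0.16667
K(w, j) = 19/6 (K(w, j) = 3 + ⅙ = 19/6)
H(Z, E) = 6/19 (H(Z, E) = 1/(19/6) = 6/19)
(H(23, -120) - 13895) - 30592 = (6/19 - 13895) - 30592 = -263999/19 - 30592 = -845247/19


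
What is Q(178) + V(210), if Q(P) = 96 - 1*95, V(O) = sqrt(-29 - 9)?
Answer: 1 + I*sqrt(38) ≈ 1.0 + 6.1644*I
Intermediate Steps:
V(O) = I*sqrt(38) (V(O) = sqrt(-38) = I*sqrt(38))
Q(P) = 1 (Q(P) = 96 - 95 = 1)
Q(178) + V(210) = 1 + I*sqrt(38)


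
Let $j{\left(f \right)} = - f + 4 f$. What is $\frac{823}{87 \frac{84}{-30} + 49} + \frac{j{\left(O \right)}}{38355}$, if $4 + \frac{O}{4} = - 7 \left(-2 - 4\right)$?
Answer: $- \frac{52462379}{12439805} \approx -4.2173$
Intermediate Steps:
$O = 152$ ($O = -16 + 4 \left(- 7 \left(-2 - 4\right)\right) = -16 + 4 \left(\left(-7\right) \left(-6\right)\right) = -16 + 4 \cdot 42 = -16 + 168 = 152$)
$j{\left(f \right)} = 3 f$
$\frac{823}{87 \frac{84}{-30} + 49} + \frac{j{\left(O \right)}}{38355} = \frac{823}{87 \frac{84}{-30} + 49} + \frac{3 \cdot 152}{38355} = \frac{823}{87 \cdot 84 \left(- \frac{1}{30}\right) + 49} + 456 \cdot \frac{1}{38355} = \frac{823}{87 \left(- \frac{14}{5}\right) + 49} + \frac{152}{12785} = \frac{823}{- \frac{1218}{5} + 49} + \frac{152}{12785} = \frac{823}{- \frac{973}{5}} + \frac{152}{12785} = 823 \left(- \frac{5}{973}\right) + \frac{152}{12785} = - \frac{4115}{973} + \frac{152}{12785} = - \frac{52462379}{12439805}$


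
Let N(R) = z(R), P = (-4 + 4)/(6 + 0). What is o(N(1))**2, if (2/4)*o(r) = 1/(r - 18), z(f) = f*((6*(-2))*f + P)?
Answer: 1/225 ≈ 0.0044444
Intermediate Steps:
P = 0 (P = 0/6 = 0*(1/6) = 0)
z(f) = -12*f**2 (z(f) = f*((6*(-2))*f + 0) = f*(-12*f + 0) = f*(-12*f) = -12*f**2)
N(R) = -12*R**2
o(r) = 2/(-18 + r) (o(r) = 2/(r - 18) = 2/(-18 + r))
o(N(1))**2 = (2/(-18 - 12*1**2))**2 = (2/(-18 - 12*1))**2 = (2/(-18 - 12))**2 = (2/(-30))**2 = (2*(-1/30))**2 = (-1/15)**2 = 1/225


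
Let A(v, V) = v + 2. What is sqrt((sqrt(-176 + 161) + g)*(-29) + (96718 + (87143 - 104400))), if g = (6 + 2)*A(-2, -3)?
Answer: sqrt(79461 - 29*I*sqrt(15)) ≈ 281.89 - 0.199*I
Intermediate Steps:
A(v, V) = 2 + v
g = 0 (g = (6 + 2)*(2 - 2) = 8*0 = 0)
sqrt((sqrt(-176 + 161) + g)*(-29) + (96718 + (87143 - 104400))) = sqrt((sqrt(-176 + 161) + 0)*(-29) + (96718 + (87143 - 104400))) = sqrt((sqrt(-15) + 0)*(-29) + (96718 - 17257)) = sqrt((I*sqrt(15) + 0)*(-29) + 79461) = sqrt((I*sqrt(15))*(-29) + 79461) = sqrt(-29*I*sqrt(15) + 79461) = sqrt(79461 - 29*I*sqrt(15))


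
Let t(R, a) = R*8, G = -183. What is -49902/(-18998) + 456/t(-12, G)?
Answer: -80677/37996 ≈ -2.1233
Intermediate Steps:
t(R, a) = 8*R
-49902/(-18998) + 456/t(-12, G) = -49902/(-18998) + 456/((8*(-12))) = -49902*(-1/18998) + 456/(-96) = 24951/9499 + 456*(-1/96) = 24951/9499 - 19/4 = -80677/37996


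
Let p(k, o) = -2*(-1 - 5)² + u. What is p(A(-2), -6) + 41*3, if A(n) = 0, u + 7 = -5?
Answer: 39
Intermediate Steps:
u = -12 (u = -7 - 5 = -12)
p(k, o) = -84 (p(k, o) = -2*(-1 - 5)² - 12 = -2*(-6)² - 12 = -2*36 - 12 = -72 - 12 = -84)
p(A(-2), -6) + 41*3 = -84 + 41*3 = -84 + 123 = 39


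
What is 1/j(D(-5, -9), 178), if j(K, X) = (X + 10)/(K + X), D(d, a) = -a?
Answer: 187/188 ≈ 0.99468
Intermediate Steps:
j(K, X) = (10 + X)/(K + X)
1/j(D(-5, -9), 178) = 1/((10 + 178)/(-1*(-9) + 178)) = 1/(188/(9 + 178)) = 1/(188/187) = 187/188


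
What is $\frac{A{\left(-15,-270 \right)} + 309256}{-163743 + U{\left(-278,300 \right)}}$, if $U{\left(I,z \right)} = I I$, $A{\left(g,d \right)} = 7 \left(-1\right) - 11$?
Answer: $- \frac{309238}{86459} \approx -3.5767$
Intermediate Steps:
$A{\left(g,d \right)} = -18$ ($A{\left(g,d \right)} = -7 - 11 = -18$)
$U{\left(I,z \right)} = I^{2}$
$\frac{A{\left(-15,-270 \right)} + 309256}{-163743 + U{\left(-278,300 \right)}} = \frac{-18 + 309256}{-163743 + \left(-278\right)^{2}} = \frac{309238}{-163743 + 77284} = \frac{309238}{-86459} = 309238 \left(- \frac{1}{86459}\right) = - \frac{309238}{86459}$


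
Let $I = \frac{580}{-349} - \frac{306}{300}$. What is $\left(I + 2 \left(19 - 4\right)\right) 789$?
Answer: $\frac{376117089}{17450} \approx 21554.0$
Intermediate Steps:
$I = - \frac{46799}{17450}$ ($I = 580 \left(- \frac{1}{349}\right) - \frac{51}{50} = - \frac{580}{349} - \frac{51}{50} = - \frac{46799}{17450} \approx -2.6819$)
$\left(I + 2 \left(19 - 4\right)\right) 789 = \left(- \frac{46799}{17450} + 2 \left(19 - 4\right)\right) 789 = \left(- \frac{46799}{17450} + 2 \cdot 15\right) 789 = \left(- \frac{46799}{17450} + 30\right) 789 = \frac{476701}{17450} \cdot 789 = \frac{376117089}{17450}$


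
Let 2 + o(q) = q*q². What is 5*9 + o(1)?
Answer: 44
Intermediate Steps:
o(q) = -2 + q³ (o(q) = -2 + q*q² = -2 + q³)
5*9 + o(1) = 5*9 + (-2 + 1³) = 45 + (-2 + 1) = 45 - 1 = 44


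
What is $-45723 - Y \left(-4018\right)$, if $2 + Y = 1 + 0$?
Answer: $-49741$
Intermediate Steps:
$Y = -1$ ($Y = -2 + \left(1 + 0\right) = -2 + 1 = -1$)
$-45723 - Y \left(-4018\right) = -45723 - \left(-1\right) \left(-4018\right) = -45723 - 4018 = -49741$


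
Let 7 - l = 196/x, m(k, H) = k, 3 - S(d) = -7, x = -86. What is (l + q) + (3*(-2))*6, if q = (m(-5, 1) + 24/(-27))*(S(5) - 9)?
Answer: -12620/387 ≈ -32.610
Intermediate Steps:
S(d) = 10 (S(d) = 3 - 1*(-7) = 3 + 7 = 10)
l = 399/43 (l = 7 - 196/(-86) = 7 - 196*(-1)/86 = 7 - 1*(-98/43) = 7 + 98/43 = 399/43 ≈ 9.2791)
q = -53/9 (q = (-5 + 24/(-27))*(10 - 9) = (-5 + 24*(-1/27))*1 = (-5 - 8/9)*1 = -53/9*1 = -53/9 ≈ -5.8889)
(l + q) + (3*(-2))*6 = (399/43 - 53/9) + (3*(-2))*6 = 1312/387 - 6*6 = 1312/387 - 36 = -12620/387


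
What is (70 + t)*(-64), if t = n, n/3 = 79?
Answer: -19648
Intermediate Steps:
n = 237 (n = 3*79 = 237)
t = 237
(70 + t)*(-64) = (70 + 237)*(-64) = 307*(-64) = -19648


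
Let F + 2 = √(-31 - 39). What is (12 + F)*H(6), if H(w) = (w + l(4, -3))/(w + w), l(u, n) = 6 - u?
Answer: 20/3 + 2*I*√70/3 ≈ 6.6667 + 5.5777*I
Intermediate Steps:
H(w) = (2 + w)/(2*w) (H(w) = (w + (6 - 1*4))/(w + w) = (w + (6 - 4))/((2*w)) = (w + 2)*(1/(2*w)) = (2 + w)*(1/(2*w)) = (2 + w)/(2*w))
F = -2 + I*√70 (F = -2 + √(-31 - 39) = -2 + √(-70) = -2 + I*√70 ≈ -2.0 + 8.3666*I)
(12 + F)*H(6) = (12 + (-2 + I*√70))*((½)*(2 + 6)/6) = (10 + I*√70)*((½)*(⅙)*8) = (10 + I*√70)*(⅔) = 20/3 + 2*I*√70/3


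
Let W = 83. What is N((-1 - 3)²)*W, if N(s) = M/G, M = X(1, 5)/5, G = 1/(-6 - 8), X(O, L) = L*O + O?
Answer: -6972/5 ≈ -1394.4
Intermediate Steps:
X(O, L) = O + L*O
G = -1/14 (G = 1/(-14) = -1/14 ≈ -0.071429)
M = 6/5 (M = (1*(1 + 5))/5 = (1*6)*(⅕) = 6*(⅕) = 6/5 ≈ 1.2000)
N(s) = -84/5 (N(s) = 6/(5*(-1/14)) = (6/5)*(-14) = -84/5)
N((-1 - 3)²)*W = -84/5*83 = -6972/5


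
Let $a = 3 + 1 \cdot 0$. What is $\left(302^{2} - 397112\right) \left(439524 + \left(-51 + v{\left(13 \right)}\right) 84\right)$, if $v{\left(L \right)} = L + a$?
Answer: $-133554538272$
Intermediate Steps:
$a = 3$ ($a = 3 + 0 = 3$)
$v{\left(L \right)} = 3 + L$ ($v{\left(L \right)} = L + 3 = 3 + L$)
$\left(302^{2} - 397112\right) \left(439524 + \left(-51 + v{\left(13 \right)}\right) 84\right) = \left(302^{2} - 397112\right) \left(439524 + \left(-51 + \left(3 + 13\right)\right) 84\right) = \left(91204 - 397112\right) \left(439524 + \left(-51 + 16\right) 84\right) = - 305908 \left(439524 - 2940\right) = \left(-305908\right) 436584 = -133554538272$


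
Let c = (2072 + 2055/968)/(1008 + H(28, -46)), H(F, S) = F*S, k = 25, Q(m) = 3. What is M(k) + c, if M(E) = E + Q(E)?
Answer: 5581369/271040 ≈ 20.592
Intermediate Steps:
c = -2007751/271040 (c = (2072 + 2055/968)/(1008 + 28*(-46)) = (2072 + 2055*(1/968))/(1008 - 1288) = (2072 + 2055/968)/(-280) = (2007751/968)*(-1/280) = -2007751/271040 ≈ -7.4076)
M(E) = 3 + E (M(E) = E + 3 = 3 + E)
M(k) + c = (3 + 25) - 2007751/271040 = 28 - 2007751/271040 = 5581369/271040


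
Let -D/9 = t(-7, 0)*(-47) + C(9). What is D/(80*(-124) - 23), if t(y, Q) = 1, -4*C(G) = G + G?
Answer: -927/19886 ≈ -0.046616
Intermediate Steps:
C(G) = -G/2 (C(G) = -(G + G)/4 = -G/2)
D = 927/2 (D = -9*(1*(-47) - ½*9) = -9*(-47 - 9/2) = -9*(-103/2) = 927/2 ≈ 463.50)
D/(80*(-124) - 23) = 927/(2*(80*(-124) - 23)) = 927/(2*(-9920 - 23)) = (927/2)/(-9943) = (927/2)*(-1/9943) = -927/19886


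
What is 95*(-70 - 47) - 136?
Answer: -11251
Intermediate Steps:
95*(-70 - 47) - 136 = 95*(-117) - 136 = -11115 - 136 = -11251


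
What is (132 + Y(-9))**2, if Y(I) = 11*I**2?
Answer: 1046529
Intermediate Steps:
(132 + Y(-9))**2 = (132 + 11*(-9)**2)**2 = (132 + 11*81)**2 = (132 + 891)**2 = 1023**2 = 1046529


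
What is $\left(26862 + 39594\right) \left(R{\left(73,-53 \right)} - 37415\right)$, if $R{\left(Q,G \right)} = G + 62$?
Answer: $-2485853136$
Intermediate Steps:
$R{\left(Q,G \right)} = 62 + G$
$\left(26862 + 39594\right) \left(R{\left(73,-53 \right)} - 37415\right) = \left(26862 + 39594\right) \left(\left(62 - 53\right) - 37415\right) = 66456 \left(9 - 37415\right) = 66456 \left(-37406\right) = -2485853136$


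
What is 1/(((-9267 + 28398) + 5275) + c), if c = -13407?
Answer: 1/10999 ≈ 9.0917e-5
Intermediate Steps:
1/(((-9267 + 28398) + 5275) + c) = 1/(((-9267 + 28398) + 5275) - 13407) = 1/((19131 + 5275) - 13407) = 1/(24406 - 13407) = 1/10999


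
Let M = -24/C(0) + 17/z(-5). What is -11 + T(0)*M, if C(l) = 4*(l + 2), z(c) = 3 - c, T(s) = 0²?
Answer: -11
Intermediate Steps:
T(s) = 0
C(l) = 8 + 4*l (C(l) = 4*(2 + l) = 8 + 4*l)
M = -7/8 (M = -24/(8 + 4*0) + 17/(3 - 1*(-5)) = -24/(8 + 0) + 17/(3 + 5) = -24/8 + 17/8 = -24*⅛ + 17*(⅛) = -3 + 17/8 = -7/8 ≈ -0.87500)
-11 + T(0)*M = -11 + 0*(-7/8) = -11 + 0 = -11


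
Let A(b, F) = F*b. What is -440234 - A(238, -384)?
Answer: -348842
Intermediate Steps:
-440234 - A(238, -384) = -440234 - (-384)*238 = -440234 - 1*(-91392) = -440234 + 91392 = -348842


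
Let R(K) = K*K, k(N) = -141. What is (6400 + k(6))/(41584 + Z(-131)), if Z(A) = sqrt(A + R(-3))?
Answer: 130137128/864614589 - 6259*I*sqrt(122)/1729229178 ≈ 0.15051 - 3.9979e-5*I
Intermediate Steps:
R(K) = K**2
Z(A) = sqrt(9 + A) (Z(A) = sqrt(A + (-3)**2) = sqrt(A + 9) = sqrt(9 + A))
(6400 + k(6))/(41584 + Z(-131)) = (6400 - 141)/(41584 + sqrt(9 - 131)) = 6259/(41584 + sqrt(-122)) = 6259/(41584 + I*sqrt(122))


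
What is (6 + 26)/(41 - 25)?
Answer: 2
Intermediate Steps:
(6 + 26)/(41 - 25) = 32/16 = (1/16)*32 = 2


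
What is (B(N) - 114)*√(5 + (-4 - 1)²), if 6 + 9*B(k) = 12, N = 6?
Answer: -340*√30/3 ≈ -620.75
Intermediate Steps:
B(k) = ⅔ (B(k) = -⅔ + (⅑)*12 = -⅔ + 4/3 = ⅔)
(B(N) - 114)*√(5 + (-4 - 1)²) = (⅔ - 114)*√(5 + (-4 - 1)²) = -340*√(5 + (-5)²)/3 = -340*√(5 + 25)/3 = -340*√30/3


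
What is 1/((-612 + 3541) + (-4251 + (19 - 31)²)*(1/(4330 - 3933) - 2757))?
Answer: 397/4496389309 ≈ 8.8293e-8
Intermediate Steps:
1/((-612 + 3541) + (-4251 + (19 - 31)²)*(1/(4330 - 3933) - 2757)) = 1/(2929 + (-4251 + (-12)²)*(1/397 - 2757)) = 1/(2929 + (-4251 + 144)*(1/397 - 2757)) = 1/(2929 - 4107*(-1094528/397)) = 1/(2929 + 4495226496/397) = 1/(4496389309/397) = 397/4496389309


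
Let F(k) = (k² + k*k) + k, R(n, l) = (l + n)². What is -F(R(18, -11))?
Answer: -4851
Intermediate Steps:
F(k) = k + 2*k² (F(k) = (k² + k²) + k = 2*k² + k = k + 2*k²)
-F(R(18, -11)) = -(-11 + 18)²*(1 + 2*(-11 + 18)²) = -7²*(1 + 2*7²) = -49*(1 + 2*49) = -49*(1 + 98) = -49*99 = -1*4851 = -4851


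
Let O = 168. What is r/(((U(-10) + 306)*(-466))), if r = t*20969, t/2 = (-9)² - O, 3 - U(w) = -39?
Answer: 20969/932 ≈ 22.499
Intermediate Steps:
U(w) = 42 (U(w) = 3 - 1*(-39) = 3 + 39 = 42)
t = -174 (t = 2*((-9)² - 1*168) = 2*(81 - 168) = 2*(-87) = -174)
r = -3648606 (r = -174*20969 = -3648606)
r/(((U(-10) + 306)*(-466))) = -3648606*(-1/(466*(42 + 306))) = -3648606/(348*(-466)) = -3648606/(-162168) = -3648606*(-1/162168) = 20969/932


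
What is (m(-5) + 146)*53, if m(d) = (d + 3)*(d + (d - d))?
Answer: 8268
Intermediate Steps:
m(d) = d*(3 + d) (m(d) = (3 + d)*(d + 0) = (3 + d)*d = d*(3 + d))
(m(-5) + 146)*53 = (-5*(3 - 5) + 146)*53 = (-5*(-2) + 146)*53 = (10 + 146)*53 = 156*53 = 8268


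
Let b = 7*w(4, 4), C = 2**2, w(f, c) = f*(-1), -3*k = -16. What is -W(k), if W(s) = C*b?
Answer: 112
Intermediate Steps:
k = 16/3 (k = -1/3*(-16) = 16/3 ≈ 5.3333)
w(f, c) = -f
C = 4
b = -28 (b = 7*(-1*4) = 7*(-4) = -28)
W(s) = -112 (W(s) = 4*(-28) = -112)
-W(k) = -1*(-112) = 112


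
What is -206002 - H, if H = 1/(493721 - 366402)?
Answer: -26227968639/127319 ≈ -2.0600e+5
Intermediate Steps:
H = 1/127319 ≈ 7.8543e-6
-206002 - H = -206002 - 1*1/127319 = -206002 - 1/127319 = -26227968639/127319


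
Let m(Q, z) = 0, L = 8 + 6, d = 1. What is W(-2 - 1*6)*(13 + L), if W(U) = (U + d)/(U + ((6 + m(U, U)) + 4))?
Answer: -189/2 ≈ -94.500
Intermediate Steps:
L = 14
W(U) = (1 + U)/(10 + U) (W(U) = (U + 1)/(U + ((6 + 0) + 4)) = (1 + U)/(U + (6 + 4)) = (1 + U)/(U + 10) = (1 + U)/(10 + U))
W(-2 - 1*6)*(13 + L) = ((1 + (-2 - 1*6))/(10 + (-2 - 1*6)))*(13 + 14) = ((1 + (-2 - 6))/(10 + (-2 - 6)))*27 = ((1 - 8)/(10 - 8))*27 = (-7/2)*27 = ((1/2)*(-7))*27 = -7/2*27 = -189/2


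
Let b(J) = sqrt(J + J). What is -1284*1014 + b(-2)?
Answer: -1301976 + 2*I ≈ -1.302e+6 + 2.0*I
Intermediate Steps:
b(J) = sqrt(2)*sqrt(J) (b(J) = sqrt(2*J) = sqrt(2)*sqrt(J))
-1284*1014 + b(-2) = -1284*1014 + sqrt(2)*sqrt(-2) = -1301976 + sqrt(2)*(I*sqrt(2)) = -1301976 + 2*I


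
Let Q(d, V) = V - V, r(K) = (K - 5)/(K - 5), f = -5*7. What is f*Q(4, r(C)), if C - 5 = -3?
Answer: 0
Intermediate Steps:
C = 2 (C = 5 - 3 = 2)
f = -35
r(K) = 1 (r(K) = (-5 + K)/(-5 + K) = 1)
Q(d, V) = 0
f*Q(4, r(C)) = -35*0 = 0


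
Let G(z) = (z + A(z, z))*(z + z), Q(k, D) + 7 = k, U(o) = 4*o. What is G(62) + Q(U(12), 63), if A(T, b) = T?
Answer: 15417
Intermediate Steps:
Q(k, D) = -7 + k
G(z) = 4*z² (G(z) = (z + z)*(z + z) = (2*z)*(2*z) = 4*z²)
G(62) + Q(U(12), 63) = 4*62² + (-7 + 4*12) = 4*3844 + (-7 + 48) = 15376 + 41 = 15417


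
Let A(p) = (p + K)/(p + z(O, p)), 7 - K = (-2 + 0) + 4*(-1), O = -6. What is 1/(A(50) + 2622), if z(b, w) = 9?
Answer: 59/154761 ≈ 0.00038123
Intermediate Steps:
K = 13 (K = 7 - ((-2 + 0) + 4*(-1)) = 7 - (-2 - 4) = 7 - 1*(-6) = 7 + 6 = 13)
A(p) = (13 + p)/(9 + p) (A(p) = (p + 13)/(p + 9) = (13 + p)/(9 + p))
1/(A(50) + 2622) = 1/((13 + 50)/(9 + 50) + 2622) = 1/(63/59 + 2622) = 1/(154761/59) = 59/154761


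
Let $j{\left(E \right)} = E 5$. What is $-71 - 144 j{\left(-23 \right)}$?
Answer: $16489$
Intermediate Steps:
$j{\left(E \right)} = 5 E$
$-71 - 144 j{\left(-23 \right)} = -71 - 144 \cdot 5 \left(-23\right) = -71 - -16560 = -71 + 16560 = 16489$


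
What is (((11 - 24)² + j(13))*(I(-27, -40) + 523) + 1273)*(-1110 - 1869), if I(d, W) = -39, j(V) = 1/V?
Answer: -3218454999/13 ≈ -2.4757e+8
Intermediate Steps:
(((11 - 24)² + j(13))*(I(-27, -40) + 523) + 1273)*(-1110 - 1869) = (((11 - 24)² + 1/13)*(-39 + 523) + 1273)*(-1110 - 1869) = (((-13)² + 1/13)*484 + 1273)*(-2979) = ((169 + 1/13)*484 + 1273)*(-2979) = ((2198/13)*484 + 1273)*(-2979) = (1063832/13 + 1273)*(-2979) = (1080381/13)*(-2979) = -3218454999/13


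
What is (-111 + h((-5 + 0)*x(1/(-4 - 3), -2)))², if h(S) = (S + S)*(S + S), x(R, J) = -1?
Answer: 121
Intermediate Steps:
h(S) = 4*S² (h(S) = (2*S)*(2*S) = 4*S²)
(-111 + h((-5 + 0)*x(1/(-4 - 3), -2)))² = (-111 + 4*((-5 + 0)*(-1))²)² = (-111 + 4*(-5*(-1))²)² = (-111 + 4*5²)² = (-111 + 4*25)² = (-111 + 100)² = (-11)² = 121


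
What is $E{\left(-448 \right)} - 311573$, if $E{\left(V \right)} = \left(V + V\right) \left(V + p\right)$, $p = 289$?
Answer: $-169109$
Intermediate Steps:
$E{\left(V \right)} = 2 V \left(289 + V\right)$ ($E{\left(V \right)} = \left(V + V\right) \left(V + 289\right) = 2 V \left(289 + V\right)$)
$E{\left(-448 \right)} - 311573 = 2 \left(-448\right) \left(289 - 448\right) - 311573 = 2 \left(-448\right) \left(-159\right) - 311573 = 142464 - 311573 = -169109$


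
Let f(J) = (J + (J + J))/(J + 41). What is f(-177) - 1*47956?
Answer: -6521485/136 ≈ -47952.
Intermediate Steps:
f(J) = 3*J/(41 + J) (f(J) = (J + 2*J)/(41 + J) = (3*J)/(41 + J) = 3*J/(41 + J))
f(-177) - 1*47956 = 3*(-177)/(41 - 177) - 1*47956 = 3*(-177)/(-136) - 47956 = 3*(-177)*(-1/136) - 47956 = 531/136 - 47956 = -6521485/136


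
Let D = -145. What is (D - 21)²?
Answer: 27556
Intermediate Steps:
(D - 21)² = (-145 - 21)² = (-166)² = 27556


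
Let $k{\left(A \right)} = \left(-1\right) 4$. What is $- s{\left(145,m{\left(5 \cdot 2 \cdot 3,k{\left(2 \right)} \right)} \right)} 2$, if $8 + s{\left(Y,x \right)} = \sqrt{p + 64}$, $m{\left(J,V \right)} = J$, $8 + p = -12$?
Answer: $16 - 4 \sqrt{11} \approx 2.7335$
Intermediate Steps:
$p = -20$ ($p = -8 - 12 = -20$)
$k{\left(A \right)} = -4$
$s{\left(Y,x \right)} = -8 + 2 \sqrt{11}$ ($s{\left(Y,x \right)} = -8 + \sqrt{-20 + 64} = -8 + \sqrt{44} = -8 + 2 \sqrt{11}$)
$- s{\left(145,m{\left(5 \cdot 2 \cdot 3,k{\left(2 \right)} \right)} \right)} 2 = - (-8 + 2 \sqrt{11}) 2 = \left(8 - 2 \sqrt{11}\right) 2 = 16 - 4 \sqrt{11}$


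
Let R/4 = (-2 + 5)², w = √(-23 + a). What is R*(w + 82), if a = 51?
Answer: 2952 + 72*√7 ≈ 3142.5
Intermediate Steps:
w = 2*√7 (w = √(-23 + 51) = √28 = 2*√7 ≈ 5.2915)
R = 36 (R = 4*(-2 + 5)² = 4*3² = 4*9 = 36)
R*(w + 82) = 36*(2*√7 + 82) = 36*(82 + 2*√7) = 2952 + 72*√7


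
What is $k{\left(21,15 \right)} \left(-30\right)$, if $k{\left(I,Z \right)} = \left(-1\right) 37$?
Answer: $1110$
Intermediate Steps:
$k{\left(I,Z \right)} = -37$
$k{\left(21,15 \right)} \left(-30\right) = \left(-37\right) \left(-30\right) = 1110$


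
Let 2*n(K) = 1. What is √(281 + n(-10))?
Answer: √1126/2 ≈ 16.778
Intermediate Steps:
n(K) = ½ (n(K) = (½)*1 = ½)
√(281 + n(-10)) = √(281 + ½) = √(563/2) = √1126/2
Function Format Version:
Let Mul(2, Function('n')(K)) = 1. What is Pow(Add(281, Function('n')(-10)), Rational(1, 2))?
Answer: Mul(Rational(1, 2), Pow(1126, Rational(1, 2))) ≈ 16.778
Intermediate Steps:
Function('n')(K) = Rational(1, 2) (Function('n')(K) = Mul(Rational(1, 2), 1) = Rational(1, 2))
Pow(Add(281, Function('n')(-10)), Rational(1, 2)) = Pow(Add(281, Rational(1, 2)), Rational(1, 2)) = Pow(Rational(563, 2), Rational(1, 2)) = Mul(Rational(1, 2), Pow(1126, Rational(1, 2)))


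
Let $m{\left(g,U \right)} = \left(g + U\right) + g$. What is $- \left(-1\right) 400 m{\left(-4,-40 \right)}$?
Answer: $-19200$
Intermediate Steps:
$m{\left(g,U \right)} = U + 2 g$ ($m{\left(g,U \right)} = \left(U + g\right) + g = U + 2 g$)
$- \left(-1\right) 400 m{\left(-4,-40 \right)} = - \left(-1\right) 400 \left(-40 + 2 \left(-4\right)\right) = - \left(-1\right) 400 \left(-40 - 8\right) = - \left(-1\right) 400 \left(-48\right) = - \left(-1\right) \left(-19200\right) = \left(-1\right) 19200 = -19200$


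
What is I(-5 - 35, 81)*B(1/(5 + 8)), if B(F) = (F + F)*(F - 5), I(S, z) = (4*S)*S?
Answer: -819200/169 ≈ -4847.3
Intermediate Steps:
I(S, z) = 4*S²
B(F) = 2*F*(-5 + F) (B(F) = (2*F)*(-5 + F) = 2*F*(-5 + F))
I(-5 - 35, 81)*B(1/(5 + 8)) = (4*(-5 - 35)²)*(2*(-5 + 1/(5 + 8))/(5 + 8)) = (4*(-40)²)*(2*(-5 + 1/13)/13) = (4*1600)*(2*(1/13)*(-5 + 1/13)) = 6400*(2*(1/13)*(-64/13)) = 6400*(-128/169) = -819200/169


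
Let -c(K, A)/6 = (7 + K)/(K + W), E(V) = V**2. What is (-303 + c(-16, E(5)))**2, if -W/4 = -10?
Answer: 1447209/16 ≈ 90451.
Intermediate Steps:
W = 40 (W = -4*(-10) = 40)
c(K, A) = -6*(7 + K)/(40 + K) (c(K, A) = -6*(7 + K)/(K + 40) = -6*(7 + K)/(40 + K))
(-303 + c(-16, E(5)))**2 = (-303 + 6*(-7 - 1*(-16))/(40 - 16))**2 = (-303 + 6*(-7 + 16)/24)**2 = (-303 + 6*(1/24)*9)**2 = (-303 + 9/4)**2 = (-1203/4)**2 = 1447209/16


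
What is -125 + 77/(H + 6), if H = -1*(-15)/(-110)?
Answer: -14431/129 ≈ -111.87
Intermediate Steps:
H = -3/22 (H = 15*(-1/110) = -3/22 ≈ -0.13636)
-125 + 77/(H + 6) = -125 + 77/(-3/22 + 6) = -125 + 77/(129/22) = -125 + (22/129)*77 = -125 + 1694/129 = -14431/129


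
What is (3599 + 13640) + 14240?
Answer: 31479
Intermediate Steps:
(3599 + 13640) + 14240 = 17239 + 14240 = 31479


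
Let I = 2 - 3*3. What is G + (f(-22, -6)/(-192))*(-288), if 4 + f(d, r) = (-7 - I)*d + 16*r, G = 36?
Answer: -114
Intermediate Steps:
I = -7 (I = 2 - 9 = -7)
f(d, r) = -4 + 16*r (f(d, r) = -4 + ((-7 - 1*(-7))*d + 16*r) = -4 + ((-7 + 7)*d + 16*r) = -4 + (0*d + 16*r) = -4 + (0 + 16*r) = -4 + 16*r)
G + (f(-22, -6)/(-192))*(-288) = 36 + ((-4 + 16*(-6))/(-192))*(-288) = 36 + ((-4 - 96)*(-1/192))*(-288) = 36 - 100*(-1/192)*(-288) = 36 + (25/48)*(-288) = 36 - 150 = -114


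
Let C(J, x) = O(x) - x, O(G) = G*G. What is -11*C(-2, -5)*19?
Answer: -6270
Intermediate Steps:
O(G) = G²
C(J, x) = x² - x
-11*C(-2, -5)*19 = -(-55)*(-1 - 5)*19 = -(-55)*(-6)*19 = -11*30*19 = -330*19 = -6270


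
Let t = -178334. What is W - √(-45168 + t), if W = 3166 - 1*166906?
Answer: -163740 - I*√223502 ≈ -1.6374e+5 - 472.76*I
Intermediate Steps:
W = -163740 (W = 3166 - 166906 = -163740)
W - √(-45168 + t) = -163740 - √(-45168 - 178334) = -163740 - √(-223502) = -163740 - I*√223502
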